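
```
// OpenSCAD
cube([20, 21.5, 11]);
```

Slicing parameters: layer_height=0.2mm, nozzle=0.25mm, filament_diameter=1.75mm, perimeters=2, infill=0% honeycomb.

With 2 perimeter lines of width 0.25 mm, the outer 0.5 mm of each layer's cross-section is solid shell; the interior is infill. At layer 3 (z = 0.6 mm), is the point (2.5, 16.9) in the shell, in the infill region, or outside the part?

infill

At z = 0.6 mm: the 20×21.5 cube contributes its full rectangle. Overall, the cross-section is a single solid region. The nearest boundary edge runs (0.00, 21.50)→(0.00, 0.00); distance from the point to it = 2.50 mm. The point is inside the cross-section and 2.50 mm from the nearest boundary — more than the 0.5 mm shell width (2 × 0.25), so it's in the infill interior.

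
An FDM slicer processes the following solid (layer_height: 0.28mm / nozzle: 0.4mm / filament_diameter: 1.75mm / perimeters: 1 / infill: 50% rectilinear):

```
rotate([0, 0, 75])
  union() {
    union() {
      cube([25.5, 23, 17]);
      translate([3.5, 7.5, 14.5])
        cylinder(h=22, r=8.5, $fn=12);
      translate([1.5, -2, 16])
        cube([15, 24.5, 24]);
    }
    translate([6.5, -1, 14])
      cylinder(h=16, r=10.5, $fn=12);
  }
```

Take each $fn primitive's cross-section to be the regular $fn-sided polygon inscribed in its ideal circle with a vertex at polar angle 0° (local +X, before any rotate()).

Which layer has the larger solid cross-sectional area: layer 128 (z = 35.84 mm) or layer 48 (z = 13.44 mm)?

layer 48 (z = 13.44 mm)

Layer 128 (z = 35.84): the cube is absent (z outside [0, 17]); the cylinder at (3.5, 7.5): section is a regular 12-gon, circumradius r=8.5 (area = (12/2)·8.500²·sin(360°/12) = 216.75 mm²); the 15×24.5 cube at (1.5, -2) contributes its full rectangle (area 367.50 mm²); Taking the union: the regions partially overlap — summed areas 584.25 mm² minus the doubly-counted overlap 141.30 mm² gives 442.95 mm² — area = 442.95 mm²; the cylinder at (6.5, -1) does not reach this height (z outside [14, 30]); Taking the union: only that combined region is present, so the union is just that shape — area = 442.95 mm²; (whole slice rotated 75° about Z — lengths, areas and connectivity unchanged). So its area = 442.95 mm². Layer 48 (z = 13.44): the cube is present — its section is the full 25.5×23 rectangle (area 586.50 mm²); the cylinder at (3.5, 7.5) does not reach this height (z outside [14.5, 36.5]); the cube at (1.5, -2) does not reach this height (z outside [16, 40]); Combining (union): only the 25.5×23 cube is present, so the union is just that shape — area = 586.50 mm²; the cylinder at (6.5, -1) is absent (z outside [14, 30]); Merging all regions: only that combined region is present, so the union is just that shape — area = 586.50 mm²; (rotated 75° about Z; rotation is an isometry so areas/perimeters/island counts are preserved). So its area = 586.50 mm². Layer 48 is larger (586.50 vs 442.95 mm²).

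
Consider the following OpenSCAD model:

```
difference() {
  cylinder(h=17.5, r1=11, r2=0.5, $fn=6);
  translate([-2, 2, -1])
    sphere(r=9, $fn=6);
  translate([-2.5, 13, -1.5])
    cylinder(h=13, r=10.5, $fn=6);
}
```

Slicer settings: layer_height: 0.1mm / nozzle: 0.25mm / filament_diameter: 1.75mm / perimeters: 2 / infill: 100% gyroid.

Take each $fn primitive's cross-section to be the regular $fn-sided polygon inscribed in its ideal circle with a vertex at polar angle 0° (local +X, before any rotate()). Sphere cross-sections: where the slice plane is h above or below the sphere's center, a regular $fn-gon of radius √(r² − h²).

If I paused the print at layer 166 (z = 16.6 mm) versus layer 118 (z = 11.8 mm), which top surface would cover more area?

Layer 166 (z = 16.6): the cone contributes a regular 6-gon of circumradius 1.040 (interpolated between r1=11 and r2=0.5 at t=0.949) (area = (6/2)·1.040²·sin(360°/6) = 2.81 mm²); the sphere at (-2, 2) does not reach this height (|z−center|=17.600 > r=9); the cylinder at (-2.5, 13) is not intersected at this z (z outside [-1.5, 11.5]); Subtracting the remaining from the first: none of the subtracted shapes is present at this height, so the cone is unchanged — area = 2.81 mm². So its area = 2.81 mm². Layer 118 (z = 11.8): the cone contributes a regular 6-gon of circumradius 3.920 (interpolated between r1=11 and r2=0.5 at t=0.674) (area = (6/2)·3.920²·sin(360°/6) = 39.92 mm²); the sphere at (-2, 2) does not reach this height (|z−center|=12.800 > r=9); the cylinder at (-2.5, 13) does not reach this height (z outside [-1.5, 11.5]); Subtracting the remaining from the first: none of the subtracted shapes is present at this height, so the cone is unchanged — area = 39.92 mm². So its area = 39.92 mm². Layer 118 is larger (39.92 vs 2.81 mm²).

layer 118 (z = 11.8 mm)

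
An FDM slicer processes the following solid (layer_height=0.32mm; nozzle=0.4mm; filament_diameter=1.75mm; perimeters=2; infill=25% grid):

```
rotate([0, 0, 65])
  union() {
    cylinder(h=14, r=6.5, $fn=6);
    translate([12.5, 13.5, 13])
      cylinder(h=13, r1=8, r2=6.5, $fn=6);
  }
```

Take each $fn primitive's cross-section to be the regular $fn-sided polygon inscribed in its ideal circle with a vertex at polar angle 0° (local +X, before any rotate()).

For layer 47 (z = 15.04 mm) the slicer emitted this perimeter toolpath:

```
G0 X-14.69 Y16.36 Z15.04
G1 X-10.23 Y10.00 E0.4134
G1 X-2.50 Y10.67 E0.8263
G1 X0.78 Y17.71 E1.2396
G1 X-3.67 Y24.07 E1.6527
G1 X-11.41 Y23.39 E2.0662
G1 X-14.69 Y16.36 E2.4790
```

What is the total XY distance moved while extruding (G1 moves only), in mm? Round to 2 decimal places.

46.58 mm

Sum the Euclidean lengths of each G1 segment: total = 46.58 mm.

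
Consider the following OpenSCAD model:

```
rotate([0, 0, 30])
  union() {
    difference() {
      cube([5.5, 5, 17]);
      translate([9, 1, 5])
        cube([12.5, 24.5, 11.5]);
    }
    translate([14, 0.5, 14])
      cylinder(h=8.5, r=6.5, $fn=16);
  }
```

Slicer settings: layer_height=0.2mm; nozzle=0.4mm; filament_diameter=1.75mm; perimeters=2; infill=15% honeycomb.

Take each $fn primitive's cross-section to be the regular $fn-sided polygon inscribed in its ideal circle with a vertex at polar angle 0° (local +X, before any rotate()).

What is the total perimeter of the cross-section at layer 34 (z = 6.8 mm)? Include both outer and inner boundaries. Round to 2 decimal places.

21.00 mm

At z = 6.8 mm: the cube (footprint 5.5×5) is included at this height (perimeter 21.00 mm); the 12.5×24.5 cube at (9, 1) contributes its full rectangle (perimeter 74.00 mm); Taking the first minus the rest: starting from the 5.5×5 cube, the 12.5×24.5 cube at (9, 1) misses the remaining region (no effect) — boundary = 21.00 mm; the cylinder at (14, 0.5) is absent (z outside [14, 22.5]); Combining (union): only the result so far is present, so the union is just that shape — boundary = 21.00 mm; (rotated 30° about Z; rotation is an isometry so areas/perimeters/island counts are preserved). Overall, the cross-section is a single solid region. Total boundary length (outer) = 21.00 mm.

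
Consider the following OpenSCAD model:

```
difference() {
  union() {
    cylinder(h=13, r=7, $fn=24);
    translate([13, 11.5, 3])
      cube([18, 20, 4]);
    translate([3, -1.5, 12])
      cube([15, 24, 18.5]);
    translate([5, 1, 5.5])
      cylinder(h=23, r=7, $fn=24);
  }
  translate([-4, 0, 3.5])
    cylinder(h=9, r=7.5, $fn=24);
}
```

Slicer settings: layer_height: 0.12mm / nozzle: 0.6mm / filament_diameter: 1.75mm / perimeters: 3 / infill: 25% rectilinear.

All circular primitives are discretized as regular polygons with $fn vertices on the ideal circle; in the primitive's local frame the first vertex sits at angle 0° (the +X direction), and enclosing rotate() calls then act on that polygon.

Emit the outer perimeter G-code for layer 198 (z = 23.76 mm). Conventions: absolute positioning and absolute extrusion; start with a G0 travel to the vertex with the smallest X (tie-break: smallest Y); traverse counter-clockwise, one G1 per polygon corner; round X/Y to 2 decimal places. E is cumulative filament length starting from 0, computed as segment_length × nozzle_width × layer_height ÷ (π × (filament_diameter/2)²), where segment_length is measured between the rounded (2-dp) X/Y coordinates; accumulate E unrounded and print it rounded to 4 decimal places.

G0 X-2.00 Y1.00 Z23.76
G1 X-1.76 Y-0.81 E0.0547
G1 X-1.06 Y-2.50 E0.1094
G1 X0.05 Y-3.95 E0.1641
G1 X1.50 Y-5.06 E0.2187
G1 X3.19 Y-5.76 E0.2735
G1 X5.00 Y-6.00 E0.3281
G1 X6.81 Y-5.76 E0.3828
G1 X8.50 Y-5.06 E0.4376
G1 X9.95 Y-3.95 E0.4922
G1 X11.06 Y-2.50 E0.5469
G1 X11.48 Y-1.50 E0.5794
G1 X18.00 Y-1.50 E0.7745
G1 X18.00 Y22.50 E1.4929
G1 X3.00 Y22.50 E1.9420
G1 X3.00 Y7.68 E2.3856
G1 X1.50 Y7.06 E2.4342
G1 X0.05 Y5.95 E2.4888
G1 X-1.06 Y4.50 E2.5435
G1 X-1.76 Y2.81 E2.5982
G1 X-2.00 Y1.00 E2.6529

At z = 23.76 mm: the cylinder does not reach this height (z outside [0, 13]); the cube at (13, 11.5) does not reach this height (z outside [3, 7]); the 15×24 cube at (3, -1.5) contributes its full rectangle; the r=7 cylinder at (5, 1) contributes a regular 24-gon of circumradius 7; Taking the union: the regions partially overlap (shared area 73.80 mm²), so overlapping operands fuse into one piece — 1 connected region; the cylinder at (-4, 0) is absent (z outside [3.5, 12.5]); After the difference (first − rest): none of the subtracted shapes is present at this height, so that combined region is unchanged — 1 connected region. The outline is a single polygon with 20 vertices. Extrusion per mm of travel: 0.6 × 0.12 / (π × 0.875²) = 0.029934. Accumulating E over each segment gives final E = 2.6529.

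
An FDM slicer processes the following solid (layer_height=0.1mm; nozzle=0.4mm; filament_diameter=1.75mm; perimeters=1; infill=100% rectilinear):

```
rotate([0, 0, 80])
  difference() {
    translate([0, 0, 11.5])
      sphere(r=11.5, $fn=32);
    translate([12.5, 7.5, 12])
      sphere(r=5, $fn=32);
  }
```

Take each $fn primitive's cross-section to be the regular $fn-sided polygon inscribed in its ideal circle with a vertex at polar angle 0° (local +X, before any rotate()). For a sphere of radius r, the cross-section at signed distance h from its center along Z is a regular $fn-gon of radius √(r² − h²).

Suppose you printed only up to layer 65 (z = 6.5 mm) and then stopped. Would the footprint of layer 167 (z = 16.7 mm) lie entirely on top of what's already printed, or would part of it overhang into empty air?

Compare the two slices. At z = 6.5: the r=11.5 sphere contributes a regular 32-gon of circumradius √(11.5²−5²) = 10.356 (area = (32/2)·10.356²·sin(360°/32) = 334.77 mm²); the sphere at (12.5, 7.5) is absent (|z−center|=5.500 > r=5); After the difference (first − rest): none of the subtracted shapes is present at this height, so the r=11.5 sphere is unchanged — area = 334.77 mm²; (whole slice rotated 80° about Z — lengths, areas and connectivity unchanged). At z = 16.7: the r=11.5 sphere slices to a regular 32-gon of circumradius 10.257 (√(r²−h²) with h=5.2 from center) (area = (32/2)·10.257²·sin(360°/32) = 328.41 mm²); the r=5 sphere at (12.5, 7.5) slices to a regular 32-gon of circumradius 1.706 (√(r²−h²) with h=4.7 from center) (area = (32/2)·1.706²·sin(360°/32) = 9.08 mm²); After the difference (first − rest): starting from the r=11.5 sphere (328.41 mm²), the r=5 sphere at (12.5, 7.5) misses the remaining region (no effect) — area = 328.41 mm²; (whole slice rotated 80° about Z — lengths, areas and connectivity unchanged). Checking containment: the cross-section at z = 16.7 is a subset of the cross-section at z = 6.5.

entirely on top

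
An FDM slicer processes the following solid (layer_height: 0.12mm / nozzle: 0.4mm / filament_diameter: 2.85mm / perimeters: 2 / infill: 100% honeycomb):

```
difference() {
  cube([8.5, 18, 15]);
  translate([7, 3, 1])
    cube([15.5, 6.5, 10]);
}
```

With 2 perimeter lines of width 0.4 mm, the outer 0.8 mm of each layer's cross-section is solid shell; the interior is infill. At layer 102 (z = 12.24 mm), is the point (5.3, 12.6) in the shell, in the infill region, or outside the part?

At z = 12.24 mm: the cube (footprint 8.5×18) is included at this height; the cube at (7, 3) is absent (z outside [1, 11]); Subtracting the remaining from the first: none of the subtracted shapes is present at this height, so the 8.5×18 cube is unchanged — 1 connected region. Overall, the cross-section is a single solid region. The nearest boundary edge runs (8.50, 0.00)→(8.50, 18.00); distance from the point to it = 3.20 mm. The point is inside the cross-section and 3.20 mm from the nearest boundary — more than the 0.8 mm shell width (2 × 0.4), so it's in the infill interior.

infill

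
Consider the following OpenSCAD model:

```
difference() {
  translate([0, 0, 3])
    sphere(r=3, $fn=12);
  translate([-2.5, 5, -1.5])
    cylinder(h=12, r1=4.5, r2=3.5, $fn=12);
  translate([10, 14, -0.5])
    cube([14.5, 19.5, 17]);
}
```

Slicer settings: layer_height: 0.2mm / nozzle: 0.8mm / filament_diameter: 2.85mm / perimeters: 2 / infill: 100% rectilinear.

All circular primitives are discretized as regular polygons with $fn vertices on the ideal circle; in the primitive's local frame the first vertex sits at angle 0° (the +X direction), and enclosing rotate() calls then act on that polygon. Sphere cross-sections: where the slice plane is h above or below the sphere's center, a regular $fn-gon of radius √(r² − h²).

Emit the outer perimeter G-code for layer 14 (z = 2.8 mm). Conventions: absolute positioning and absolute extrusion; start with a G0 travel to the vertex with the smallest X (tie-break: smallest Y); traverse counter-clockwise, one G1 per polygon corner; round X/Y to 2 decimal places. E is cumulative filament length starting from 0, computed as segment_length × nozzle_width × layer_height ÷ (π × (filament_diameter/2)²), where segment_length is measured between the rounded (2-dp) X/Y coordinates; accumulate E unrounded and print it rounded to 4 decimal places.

At z = 2.8 mm: the sphere: section is a regular 12-gon, circumradius = √(r²−h²) = √(3²−0.2²) = 2.993; the cone at (-2.5, 5) contributes a regular 12-gon of circumradius 4.142 (interpolated between r1=4.5 and r2=3.5 at t=0.358); the cube at (10, 14) (footprint 14.5×19.5) is included at this height; Subtracting the remaining from the first: starting from the r=3 sphere, the cone at (-2.5, 5) partially overlaps it — only the 3.86 mm² overlap (of its 51.46 mm²) is removed, clipping the outline; the 14.5×19.5 cube at (10, 14) misses the remaining region (no effect) — 1 connected region. The outline is a single polygon with 13 vertices. Extrusion per mm of travel: 0.8 × 0.2 / (π × 1.425²) = 0.025081. Accumulating E over each segment gives final E = 0.4575.

G0 X-2.99 Y0.00 Z2.80
G1 X-2.59 Y-1.50 E0.0389
G1 X-1.50 Y-2.59 E0.0776
G1 X0.00 Y-2.99 E0.1165
G1 X1.50 Y-2.59 E0.1555
G1 X2.59 Y-1.50 E0.1941
G1 X2.99 Y0.00 E0.2331
G1 X2.59 Y1.50 E0.2720
G1 X1.50 Y2.59 E0.3107
G1 X0.91 Y2.75 E0.3260
G1 X-0.43 Y1.41 E0.3735
G1 X-2.50 Y0.86 E0.4272
G1 X-2.75 Y0.92 E0.4337
G1 X-2.99 Y0.00 E0.4575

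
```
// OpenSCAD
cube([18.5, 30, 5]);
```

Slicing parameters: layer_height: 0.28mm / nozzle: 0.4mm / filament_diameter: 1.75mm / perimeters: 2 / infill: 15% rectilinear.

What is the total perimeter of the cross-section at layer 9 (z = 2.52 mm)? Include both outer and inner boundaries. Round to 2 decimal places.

97.00 mm

At z = 2.52 mm: the cube is present — its section is the full 18.5×30 rectangle (perimeter 97.00 mm). Overall, the cross-section is a single solid region. Total boundary length (outer) = 97.00 mm.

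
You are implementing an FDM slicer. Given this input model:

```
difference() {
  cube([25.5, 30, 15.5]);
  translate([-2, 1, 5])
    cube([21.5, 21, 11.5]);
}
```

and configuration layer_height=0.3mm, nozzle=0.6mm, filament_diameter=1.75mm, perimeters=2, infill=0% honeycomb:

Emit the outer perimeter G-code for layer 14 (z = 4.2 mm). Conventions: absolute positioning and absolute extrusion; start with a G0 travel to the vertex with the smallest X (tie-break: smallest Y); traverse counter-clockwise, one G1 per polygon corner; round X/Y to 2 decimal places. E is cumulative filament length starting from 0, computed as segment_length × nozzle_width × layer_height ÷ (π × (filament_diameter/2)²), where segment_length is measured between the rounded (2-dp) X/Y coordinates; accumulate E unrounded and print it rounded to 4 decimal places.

G0 X0.00 Y0.00 Z4.20
G1 X25.50 Y0.00 E1.9083
G1 X25.50 Y30.00 E4.1534
G1 X0.00 Y30.00 E6.0617
G1 X0.00 Y0.00 E8.3067

At z = 4.2 mm: the cube is present — its section is the full 25.5×30 rectangle; the cube at (-2, 1) is absent (z outside [5, 16.5]); After the difference (first − rest): none of the subtracted shapes is present at this height, so the 25.5×30 cube is unchanged — 1 connected region. The outline is a single polygon with 4 vertices. Extrusion per mm of travel: 0.6 × 0.3 / (π × 0.875²) = 0.074835. Accumulating E over each segment gives final E = 8.3067.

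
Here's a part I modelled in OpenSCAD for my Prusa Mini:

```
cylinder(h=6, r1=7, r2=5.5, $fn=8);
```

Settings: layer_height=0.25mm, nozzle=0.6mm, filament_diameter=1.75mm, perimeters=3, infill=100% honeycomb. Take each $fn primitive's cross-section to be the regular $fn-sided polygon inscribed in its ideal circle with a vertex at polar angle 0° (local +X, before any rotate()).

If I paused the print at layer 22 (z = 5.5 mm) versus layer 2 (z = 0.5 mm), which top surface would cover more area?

Layer 22 (z = 5.5): the cone: at t=0.917 of its height the radius interpolates to r₁+(r₂−r₁)t = 5.625, giving a regular 8-gon of that circumradius (area = (8/2)·5.625²·sin(360°/8) = 89.49 mm²). So its area = 89.49 mm². Layer 2 (z = 0.5): the cone: at t=0.083 of its height the radius interpolates to r₁+(r₂−r₁)t = 6.875, giving a regular 8-gon of that circumradius (area = (8/2)·6.875²·sin(360°/8) = 133.69 mm²). So its area = 133.69 mm². Layer 2 is larger (133.69 vs 89.49 mm²).

layer 2 (z = 0.5 mm)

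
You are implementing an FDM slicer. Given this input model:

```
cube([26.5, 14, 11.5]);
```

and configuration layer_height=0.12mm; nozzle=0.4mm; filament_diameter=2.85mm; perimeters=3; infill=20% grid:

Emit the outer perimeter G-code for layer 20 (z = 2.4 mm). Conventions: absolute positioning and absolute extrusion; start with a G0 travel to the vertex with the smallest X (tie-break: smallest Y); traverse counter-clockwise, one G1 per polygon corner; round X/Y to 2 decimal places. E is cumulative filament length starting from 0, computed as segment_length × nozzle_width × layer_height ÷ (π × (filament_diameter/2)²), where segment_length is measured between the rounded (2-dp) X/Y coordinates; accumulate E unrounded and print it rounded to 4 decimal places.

At z = 2.4 mm: the cube is present — its section is the full 26.5×14 rectangle. The outline is a single polygon with 4 vertices. Extrusion per mm of travel: 0.4 × 0.12 / (π × 1.425²) = 0.007524. Accumulating E over each segment gives final E = 0.6095.

G0 X0.00 Y0.00 Z2.40
G1 X26.50 Y0.00 E0.1994
G1 X26.50 Y14.00 E0.3047
G1 X0.00 Y14.00 E0.5041
G1 X0.00 Y0.00 E0.6095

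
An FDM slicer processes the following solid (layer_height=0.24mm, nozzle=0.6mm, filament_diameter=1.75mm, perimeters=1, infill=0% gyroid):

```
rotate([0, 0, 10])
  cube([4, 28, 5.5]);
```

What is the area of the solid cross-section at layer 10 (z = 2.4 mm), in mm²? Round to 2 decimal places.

112.00 mm²

At z = 2.4 mm: the cube is present — its section is the full 4×28 rectangle (area 112.00 mm²); (whole slice rotated 10° about Z — lengths, areas and connectivity unchanged). Overall, the cross-section is a single solid region. Net area = 112.00 mm².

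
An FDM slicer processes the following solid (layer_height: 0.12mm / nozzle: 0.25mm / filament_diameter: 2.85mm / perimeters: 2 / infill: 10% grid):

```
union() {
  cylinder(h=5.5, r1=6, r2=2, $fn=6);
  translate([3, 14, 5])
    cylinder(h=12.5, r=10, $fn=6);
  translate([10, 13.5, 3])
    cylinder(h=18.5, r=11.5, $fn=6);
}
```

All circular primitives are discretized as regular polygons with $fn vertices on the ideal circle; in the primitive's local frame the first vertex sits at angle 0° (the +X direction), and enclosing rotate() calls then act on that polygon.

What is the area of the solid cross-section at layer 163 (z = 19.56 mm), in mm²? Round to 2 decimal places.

343.60 mm²

At z = 19.56 mm: the cone is not intersected at this z (z outside [0, 5.5]); the cylinder at (3, 14) is not intersected at this z (z outside [5, 17.5]); the cylinder at (10, 13.5): section is a regular 6-gon, circumradius r=11.5 (area = (6/2)·11.500²·sin(360°/6) = 343.60 mm²); Combining (union): only the r=11.5 cylinder at (10, 13.5) is present, so the union is just that shape — area = 343.60 mm². Overall, the cross-section is a single solid region. Net area = 343.60 mm².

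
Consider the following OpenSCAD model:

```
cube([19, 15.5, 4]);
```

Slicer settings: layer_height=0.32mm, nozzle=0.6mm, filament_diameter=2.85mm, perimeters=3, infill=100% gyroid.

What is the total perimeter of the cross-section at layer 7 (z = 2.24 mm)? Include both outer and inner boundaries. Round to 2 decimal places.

69.00 mm

At z = 2.24 mm: the 19×15.5 cube contributes its full rectangle (perimeter 69.00 mm). Overall, the cross-section is a single solid region. Total boundary length (outer) = 69.00 mm.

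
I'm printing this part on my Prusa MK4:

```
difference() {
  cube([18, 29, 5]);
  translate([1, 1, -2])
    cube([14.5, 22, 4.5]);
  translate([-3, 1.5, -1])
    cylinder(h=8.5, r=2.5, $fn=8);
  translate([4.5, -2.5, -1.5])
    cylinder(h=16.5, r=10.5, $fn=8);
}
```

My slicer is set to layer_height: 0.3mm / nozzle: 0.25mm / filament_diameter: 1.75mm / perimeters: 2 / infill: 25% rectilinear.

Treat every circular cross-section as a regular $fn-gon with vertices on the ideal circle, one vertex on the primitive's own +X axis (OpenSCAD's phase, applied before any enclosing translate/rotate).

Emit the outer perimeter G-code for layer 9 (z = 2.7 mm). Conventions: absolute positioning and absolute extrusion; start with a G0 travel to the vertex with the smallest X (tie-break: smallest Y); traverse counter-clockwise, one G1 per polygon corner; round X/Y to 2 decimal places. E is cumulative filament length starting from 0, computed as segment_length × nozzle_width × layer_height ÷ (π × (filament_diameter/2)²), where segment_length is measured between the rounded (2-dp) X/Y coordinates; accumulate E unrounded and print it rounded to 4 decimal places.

G0 X0.00 Y6.14 Z2.70
G1 X4.50 Y8.00 E0.1518
G1 X11.92 Y4.92 E0.4023
G1 X13.96 Y0.00 E0.5684
G1 X18.00 Y0.00 E0.6944
G1 X18.00 Y29.00 E1.5986
G1 X0.00 Y29.00 E2.1599
G1 X0.00 Y6.14 E2.8727

At z = 2.7 mm: the cube (footprint 18×29) is included at this height; the cube at (1, 1) does not reach this height (z outside [-2, 2.5]); the r=2.5 cylinder at (-3, 1.5) gives a regular 8-gon of circumradius 2.5 (constant along its height); the r=10.5 cylinder at (4.5, -2.5) contributes a regular 8-gon of circumradius 10.5; After the difference (first − rest): starting from the 18×29 cube, the r=2.5 cylinder at (-3, 1.5) misses the remaining region (no effect); the r=10.5 cylinder at (4.5, -2.5) partially overlaps it — only the 84.81 mm² overlap (of its 311.83 mm²) is removed, clipping the outline — 1 connected region. The outline is a single polygon with 7 vertices. Extrusion per mm of travel: 0.25 × 0.3 / (π × 0.875²) = 0.031181. Accumulating E over each segment gives final E = 2.8727.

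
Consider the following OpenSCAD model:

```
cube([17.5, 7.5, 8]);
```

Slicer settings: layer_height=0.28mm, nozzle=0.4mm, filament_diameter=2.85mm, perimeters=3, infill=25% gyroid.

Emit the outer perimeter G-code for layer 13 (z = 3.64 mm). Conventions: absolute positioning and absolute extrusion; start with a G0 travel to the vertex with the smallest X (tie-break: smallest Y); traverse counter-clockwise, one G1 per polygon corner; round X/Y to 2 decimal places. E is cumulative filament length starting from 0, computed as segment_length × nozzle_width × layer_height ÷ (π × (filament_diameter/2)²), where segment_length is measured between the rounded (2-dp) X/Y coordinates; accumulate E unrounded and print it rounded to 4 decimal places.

G0 X0.00 Y0.00 Z3.64
G1 X17.50 Y0.00 E0.3072
G1 X17.50 Y7.50 E0.4389
G1 X0.00 Y7.50 E0.7462
G1 X0.00 Y0.00 E0.8778

At z = 3.64 mm: the cube is present — its section is the full 17.5×7.5 rectangle. The outline is a single polygon with 4 vertices. Extrusion per mm of travel: 0.4 × 0.28 / (π × 1.425²) = 0.017557. Accumulating E over each segment gives final E = 0.8778.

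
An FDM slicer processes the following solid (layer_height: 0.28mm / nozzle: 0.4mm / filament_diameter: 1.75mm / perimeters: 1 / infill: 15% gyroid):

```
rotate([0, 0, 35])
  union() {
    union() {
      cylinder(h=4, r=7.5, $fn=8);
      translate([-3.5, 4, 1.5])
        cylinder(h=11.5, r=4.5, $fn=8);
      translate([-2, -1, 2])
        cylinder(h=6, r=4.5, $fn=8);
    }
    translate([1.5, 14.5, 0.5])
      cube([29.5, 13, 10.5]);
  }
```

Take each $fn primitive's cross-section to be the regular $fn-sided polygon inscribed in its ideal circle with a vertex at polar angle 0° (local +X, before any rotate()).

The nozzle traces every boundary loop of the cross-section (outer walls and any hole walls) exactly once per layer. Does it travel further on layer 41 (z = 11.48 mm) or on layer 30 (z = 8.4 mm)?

Layer 41 (z = 11.48): the cylinder is not intersected at this z (z outside [0, 4]); the cylinder at (-3.5, 4): section is a regular 8-gon, circumradius r=4.5 (perimeter = 2·8·4.500·sin(180°/8) = 27.55 mm); the cylinder at (-2, -1) does not reach this height (z outside [2, 8]); Merging all regions: only the r=4.5 cylinder at (-3.5, 4) is present, so the union is just that shape — boundary = 27.55 mm; the cube at (1.5, 14.5) is not intersected at this z (z outside [0.5, 11]); Taking the union: only that combined region is present, so the union is just that shape — boundary = 27.55 mm; (whole slice rotated 35° about Z — lengths, areas and connectivity unchanged). So its perimeter = 27.55 mm. Layer 30 (z = 8.4): the cylinder does not reach this height (z outside [0, 4]); the cylinder at (-3.5, 4): section is a regular 8-gon, circumradius r=4.5 (perimeter = 2·8·4.500·sin(180°/8) = 27.55 mm); the cylinder at (-2, -1) does not reach this height (z outside [2, 8]); Merging all regions: only the r=4.5 cylinder at (-3.5, 4) is present, so the union is just that shape — boundary = 27.55 mm; the 29.5×13 cube at (1.5, 14.5) contributes its full rectangle (perimeter 85.00 mm); Combining (union): the 2 present regions are separate (no shared area or edge), so areas and boundary lengths simply add and each stays a separate island — boundary = 112.55 mm; (whole slice rotated 35° about Z — lengths, areas and connectivity unchanged). So its perimeter = 112.55 mm. Layer 30 is larger (112.55 vs 27.55 mm).

layer 30 (z = 8.4 mm)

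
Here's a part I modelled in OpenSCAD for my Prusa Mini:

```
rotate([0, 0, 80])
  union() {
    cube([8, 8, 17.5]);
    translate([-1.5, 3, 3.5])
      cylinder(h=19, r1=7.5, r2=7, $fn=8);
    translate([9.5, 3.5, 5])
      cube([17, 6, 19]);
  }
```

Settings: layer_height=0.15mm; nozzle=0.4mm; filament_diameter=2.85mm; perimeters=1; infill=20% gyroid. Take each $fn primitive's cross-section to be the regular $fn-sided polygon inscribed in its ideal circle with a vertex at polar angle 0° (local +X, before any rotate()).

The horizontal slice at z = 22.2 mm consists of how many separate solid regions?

2

At z = 22.2 mm: the cube is absent (z outside [0, 17.5]); the cone at (-1.5, 3) (r1=7.5→r2=7) has section circumradius 7.008 here — a regular 8-gon; the cube at (9.5, 3.5) (footprint 17×6) is included at this height; Taking the union: the 2 present regions are separate (no shared area or edge), so areas and boundary lengths simply add and each stays a separate island — 2 connected regions; (rotated 80° about Z; rotation is an isometry so areas/perimeters/island counts are preserved). The result has 2 disconnected regions.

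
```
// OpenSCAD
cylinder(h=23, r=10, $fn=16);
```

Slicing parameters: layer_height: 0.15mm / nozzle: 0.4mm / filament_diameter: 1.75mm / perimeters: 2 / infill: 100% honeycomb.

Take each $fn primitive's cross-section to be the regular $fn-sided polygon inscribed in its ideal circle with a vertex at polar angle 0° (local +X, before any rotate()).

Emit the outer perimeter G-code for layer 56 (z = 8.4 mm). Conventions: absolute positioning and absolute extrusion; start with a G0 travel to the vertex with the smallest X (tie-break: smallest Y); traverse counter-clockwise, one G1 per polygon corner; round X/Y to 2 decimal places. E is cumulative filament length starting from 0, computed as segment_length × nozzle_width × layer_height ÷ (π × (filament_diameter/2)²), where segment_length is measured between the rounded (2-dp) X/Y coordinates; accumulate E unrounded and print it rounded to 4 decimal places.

G0 X-10.00 Y0.00 Z8.40
G1 X-9.24 Y-3.83 E0.0974
G1 X-7.07 Y-7.07 E0.1947
G1 X-3.83 Y-9.24 E0.2920
G1 X0.00 Y-10.00 E0.3894
G1 X3.83 Y-9.24 E0.4868
G1 X7.07 Y-7.07 E0.5840
G1 X9.24 Y-3.83 E0.6813
G1 X10.00 Y0.00 E0.7787
G1 X9.24 Y3.83 E0.8761
G1 X7.07 Y7.07 E0.9734
G1 X3.83 Y9.24 E1.0707
G1 X0.00 Y10.00 E1.1681
G1 X-3.83 Y9.24 E1.2655
G1 X-7.07 Y7.07 E1.3627
G1 X-9.24 Y3.83 E1.4600
G1 X-10.00 Y0.00 E1.5574

At z = 8.4 mm: the cylinder: section is a regular 16-gon, circumradius r=10. The outline is a single polygon with 16 vertices. Extrusion per mm of travel: 0.4 × 0.15 / (π × 0.875²) = 0.024945. Accumulating E over each segment gives final E = 1.5574.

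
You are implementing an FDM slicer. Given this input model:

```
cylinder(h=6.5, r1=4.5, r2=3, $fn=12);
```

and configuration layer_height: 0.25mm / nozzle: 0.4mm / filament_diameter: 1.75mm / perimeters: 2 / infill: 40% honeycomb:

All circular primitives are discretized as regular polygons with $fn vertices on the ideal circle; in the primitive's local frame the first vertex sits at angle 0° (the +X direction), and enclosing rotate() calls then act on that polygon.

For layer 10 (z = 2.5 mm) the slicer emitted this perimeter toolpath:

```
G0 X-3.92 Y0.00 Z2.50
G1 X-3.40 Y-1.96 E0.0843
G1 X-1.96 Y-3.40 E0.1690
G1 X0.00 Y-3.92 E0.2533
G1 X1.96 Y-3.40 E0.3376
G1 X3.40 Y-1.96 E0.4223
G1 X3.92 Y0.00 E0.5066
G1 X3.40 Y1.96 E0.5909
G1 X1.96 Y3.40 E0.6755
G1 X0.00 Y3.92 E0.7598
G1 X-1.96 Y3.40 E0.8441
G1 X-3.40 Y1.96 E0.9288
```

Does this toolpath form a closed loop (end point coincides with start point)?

no

Start point (G0): (-3.92, 0.00). End point (last G1): the path does not return to the start — open.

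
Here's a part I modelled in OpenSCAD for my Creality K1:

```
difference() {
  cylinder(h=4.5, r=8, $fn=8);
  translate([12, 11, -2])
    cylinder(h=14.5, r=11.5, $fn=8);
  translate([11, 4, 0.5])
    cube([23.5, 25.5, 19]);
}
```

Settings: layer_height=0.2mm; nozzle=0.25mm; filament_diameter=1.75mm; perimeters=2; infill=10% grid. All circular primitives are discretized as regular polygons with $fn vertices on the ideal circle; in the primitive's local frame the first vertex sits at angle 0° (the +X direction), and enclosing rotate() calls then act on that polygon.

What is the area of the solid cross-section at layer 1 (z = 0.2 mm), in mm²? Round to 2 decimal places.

At z = 0.2 mm: the r=8 cylinder contributes a regular 8-gon of circumradius 8 (area = (8/2)·8.000²·sin(360°/8) = 181.02 mm²); the r=11.5 cylinder at (12, 11) contributes a regular 8-gon of circumradius 11.5 (area = (8/2)·11.500²·sin(360°/8) = 374.06 mm²); the cube at (11, 4) is not intersected at this z (z outside [0.5, 19.5]); Taking the first minus the rest: starting from the r=8 cylinder (181.02 mm²), the r=11.5 cylinder at (12, 11) partially overlaps it — only the 12.54 mm² overlap (of its 374.06 mm²) is removed, clipping the outline — area = 168.48 mm². Overall, the cross-section is a single solid region. Net area = 168.48 mm².

168.48 mm²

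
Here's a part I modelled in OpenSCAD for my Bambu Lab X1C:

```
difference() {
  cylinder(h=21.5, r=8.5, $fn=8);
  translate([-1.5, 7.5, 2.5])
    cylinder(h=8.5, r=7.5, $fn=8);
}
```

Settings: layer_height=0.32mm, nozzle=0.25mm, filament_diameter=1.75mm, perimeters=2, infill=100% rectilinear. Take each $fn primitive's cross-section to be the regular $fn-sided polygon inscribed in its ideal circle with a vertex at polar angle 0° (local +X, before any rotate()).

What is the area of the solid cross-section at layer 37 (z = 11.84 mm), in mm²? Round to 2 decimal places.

At z = 11.84 mm: the r=8.5 cylinder contributes a regular 8-gon of circumradius 8.5 (area = (8/2)·8.500²·sin(360°/8) = 204.35 mm²); the cylinder at (-1.5, 7.5) is not intersected at this z (z outside [2.5, 11]); Subtracting the remaining from the first: none of the subtracted shapes is present at this height, so the r=8.5 cylinder is unchanged — area = 204.35 mm². Overall, the cross-section is a single solid region. Net area = 204.35 mm².

204.35 mm²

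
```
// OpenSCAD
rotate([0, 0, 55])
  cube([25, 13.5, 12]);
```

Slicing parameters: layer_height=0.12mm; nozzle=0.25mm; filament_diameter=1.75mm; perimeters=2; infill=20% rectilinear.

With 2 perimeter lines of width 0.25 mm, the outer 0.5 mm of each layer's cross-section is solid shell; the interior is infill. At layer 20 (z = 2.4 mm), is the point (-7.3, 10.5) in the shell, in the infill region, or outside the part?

At z = 2.4 mm: the cube (footprint 25×13.5) is included at this height; (whole slice rotated 55° about Z — lengths, areas and connectivity unchanged). Overall, the cross-section is a single solid region. Undo the 55° rotation: the query point maps to (4.414, 12.002) in the un-rotated model frame. The nearest boundary edge runs (25.00, 13.50)→(0.00, 13.50); distance from the point to it = 1.50 mm. The point is inside the cross-section and 1.50 mm from the nearest boundary — more than the 0.5 mm shell width (2 × 0.25), so it's in the infill interior.

infill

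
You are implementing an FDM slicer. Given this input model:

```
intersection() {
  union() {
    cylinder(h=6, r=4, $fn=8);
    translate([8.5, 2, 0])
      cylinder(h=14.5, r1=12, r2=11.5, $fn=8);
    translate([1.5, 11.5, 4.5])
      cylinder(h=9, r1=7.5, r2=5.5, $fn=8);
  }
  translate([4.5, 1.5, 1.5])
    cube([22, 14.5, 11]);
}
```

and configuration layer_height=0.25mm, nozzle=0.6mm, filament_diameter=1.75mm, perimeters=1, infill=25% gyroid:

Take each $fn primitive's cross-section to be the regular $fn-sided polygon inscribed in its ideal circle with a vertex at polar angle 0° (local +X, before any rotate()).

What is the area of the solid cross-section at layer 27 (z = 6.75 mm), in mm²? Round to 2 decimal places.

158.46 mm²

At z = 6.75 mm: the cylinder is not intersected at this z (z outside [0, 6]); the cone at (8.5, 2) (r1=12→r2=11.5) has section circumradius 11.767 here — a regular 8-gon (area = (8/2)·11.767²·sin(360°/8) = 391.65 mm²); the cone at (1.5, 11.5) contributes a regular 8-gon of circumradius 7.000 (interpolated between r1=7.5 and r2=5.5 at t=0.250) (area = (8/2)·7.000²·sin(360°/8) = 138.59 mm²); Merging all regions: the regions partially overlap — summed areas 530.24 mm² minus the doubly-counted overlap 52.07 mm² gives 478.17 mm² — area = 478.17 mm²; the 22×14.5 cube at (4.5, 1.5) contributes its full rectangle (area 319.00 mm²); Taking the intersection: the 22×14.5 cube at (4.5, 1.5) partially overlaps that combined region; clipping to the common part keeps 158.46 mm² — area = 158.46 mm². Overall, the cross-section is a single solid region. Net area = 158.46 mm².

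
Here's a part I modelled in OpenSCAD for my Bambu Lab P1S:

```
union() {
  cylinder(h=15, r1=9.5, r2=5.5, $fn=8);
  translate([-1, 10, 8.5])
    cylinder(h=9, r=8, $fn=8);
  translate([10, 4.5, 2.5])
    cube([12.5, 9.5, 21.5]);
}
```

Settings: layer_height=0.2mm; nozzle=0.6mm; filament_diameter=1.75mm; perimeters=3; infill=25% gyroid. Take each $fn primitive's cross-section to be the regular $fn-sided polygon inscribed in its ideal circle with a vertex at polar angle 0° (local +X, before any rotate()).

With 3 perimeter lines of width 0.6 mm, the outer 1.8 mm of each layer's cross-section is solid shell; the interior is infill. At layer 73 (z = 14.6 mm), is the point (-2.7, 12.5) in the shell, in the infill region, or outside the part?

infill

At z = 14.6 mm: the cone: at t=0.973 of its height the radius interpolates to r₁+(r₂−r₁)t = 5.607, giving a regular 8-gon of that circumradius; the r=8 cylinder at (-1, 10) contributes a regular 8-gon of circumradius 8; the 12.5×9.5 cube at (10, 4.5) contributes its full rectangle; Taking the union: the regions partially overlap (shared area 15.26 mm²), so overlapping operands fuse into one piece — 2 connected regions. Overall, the cross-section has 2 separate islands. The nearest boundary edge runs (-6.66, 15.66)→(-1.00, 18.00); distance from the point to it = 4.43 mm. (Shell/infill is judged within the island containing the point — the largest one.) The point is inside the cross-section and 4.43 mm from the nearest boundary — more than the 1.8 mm shell width (3 × 0.6), so it's in the infill interior.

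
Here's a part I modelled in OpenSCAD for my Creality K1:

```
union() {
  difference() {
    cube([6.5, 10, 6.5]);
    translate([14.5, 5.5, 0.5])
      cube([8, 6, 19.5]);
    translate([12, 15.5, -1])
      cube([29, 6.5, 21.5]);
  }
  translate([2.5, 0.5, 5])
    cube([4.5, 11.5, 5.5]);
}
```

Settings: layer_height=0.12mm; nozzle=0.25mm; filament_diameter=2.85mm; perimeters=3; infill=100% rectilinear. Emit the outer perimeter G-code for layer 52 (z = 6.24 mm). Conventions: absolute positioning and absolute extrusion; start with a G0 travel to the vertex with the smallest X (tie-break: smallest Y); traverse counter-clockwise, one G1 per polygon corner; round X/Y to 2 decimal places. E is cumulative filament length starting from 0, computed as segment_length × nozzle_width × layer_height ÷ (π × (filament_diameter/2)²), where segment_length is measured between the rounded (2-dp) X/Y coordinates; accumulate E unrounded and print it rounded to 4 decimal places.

At z = 6.24 mm: the cube (footprint 6.5×10) is included at this height; the cube at (14.5, 5.5) (footprint 8×6) is included at this height; the 29×6.5 cube at (12, 15.5) contributes its full rectangle; After the difference (first − rest): starting from the 6.5×10 cube, the 8×6 cube at (14.5, 5.5) misses the remaining region (no effect); the 29×6.5 cube at (12, 15.5) misses the remaining region (no effect) — 1 connected region; the cube at (2.5, 0.5) is present — its section is the full 4.5×11.5 rectangle; Combining (union): the regions partially overlap (shared area 38.00 mm²), so overlapping operands fuse into one piece — 1 connected region. The outline is a single polygon with 8 vertices. Extrusion per mm of travel: 0.25 × 0.12 / (π × 1.425²) = 0.004703. Accumulating E over each segment gives final E = 0.1787.

G0 X0.00 Y0.00 Z6.24
G1 X6.50 Y0.00 E0.0306
G1 X6.50 Y0.50 E0.0329
G1 X7.00 Y0.50 E0.0353
G1 X7.00 Y12.00 E0.0894
G1 X2.50 Y12.00 E0.1105
G1 X2.50 Y10.00 E0.1199
G1 X0.00 Y10.00 E0.1317
G1 X0.00 Y0.00 E0.1787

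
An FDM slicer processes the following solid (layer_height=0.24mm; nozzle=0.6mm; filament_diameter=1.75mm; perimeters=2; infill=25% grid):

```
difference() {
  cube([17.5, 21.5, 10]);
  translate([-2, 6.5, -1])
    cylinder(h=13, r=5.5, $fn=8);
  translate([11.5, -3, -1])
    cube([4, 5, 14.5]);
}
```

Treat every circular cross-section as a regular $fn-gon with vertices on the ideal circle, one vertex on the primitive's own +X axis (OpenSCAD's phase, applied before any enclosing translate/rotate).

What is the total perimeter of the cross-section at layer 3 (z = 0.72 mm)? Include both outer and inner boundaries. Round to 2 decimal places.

At z = 0.72 mm: the 17.5×21.5 cube contributes its full rectangle (perimeter 78.00 mm); the r=5.5 cylinder at (-2, 6.5) contributes a regular 8-gon of circumradius 5.5 (perimeter = 2·8·5.500·sin(180°/8) = 33.68 mm); the 4×5 cube at (11.5, -3) contributes its full rectangle (perimeter 18.00 mm); After the difference (first − rest): starting from the 17.5×21.5 cube, the r=5.5 cylinder at (-2, 6.5) partially overlaps it — only the 22.44 mm² overlap (of its 85.56 mm²) is removed, clipping the outline; the 4×5 cube at (11.5, -3) partially overlaps it — only the 8.00 mm² overlap (of its 20.00 mm²) is removed, clipping the outline — boundary = 85.17 mm. Overall, the cross-section is a single solid region. Total boundary length (outer) = 85.17 mm.

85.17 mm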